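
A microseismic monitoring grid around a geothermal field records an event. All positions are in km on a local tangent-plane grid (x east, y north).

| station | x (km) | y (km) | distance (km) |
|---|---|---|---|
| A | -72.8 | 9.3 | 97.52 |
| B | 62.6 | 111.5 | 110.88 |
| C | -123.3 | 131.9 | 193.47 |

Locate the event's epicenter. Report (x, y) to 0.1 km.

(24.7, 7.3)

Circle about each station: (x + 72.8)² + (y − 9.3)² = 97.52²; (x − 62.6)² + (y − 111.5)² = 110.88²; (x + 123.3)² + (y − 131.9)² = 193.47².
Subtracting pairs of circle equations eliminates x²+y² and gives linear equations (the radical axes):
270.8 x + 204.4 y = 8180.46
-101.0 x + 245.2 y = -706.32
Solving the 2×2 system: x ≈ 24.7, y ≈ 7.3 km.
Check against A (with the unrounded x, y): √((x + 72.8)²+(y − 9.3)²) = 97.52 ≈ 97.52 km. ✓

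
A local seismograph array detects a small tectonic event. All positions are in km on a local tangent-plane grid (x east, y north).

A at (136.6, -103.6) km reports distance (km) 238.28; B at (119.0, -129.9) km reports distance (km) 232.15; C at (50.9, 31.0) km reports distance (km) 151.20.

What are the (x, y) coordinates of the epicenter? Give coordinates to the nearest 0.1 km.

Circle about each station: (x − 136.6)² + (y + 103.6)² = 238.28²; (x − 119.0)² + (y + 129.9)² = 232.15²; (x − 50.9)² + (y − 31.0)² = 151.20².
Subtracting pairs of circle equations eliminates x²+y² and gives linear equations (the radical axes):
-35.2 x − 52.6 y = 4526.23
-171.4 x + 269.2 y = 8075.21
Solving the 2×2 system: x ≈ -88.9, y ≈ -26.6 km.

-88.9 km east, -26.6 km north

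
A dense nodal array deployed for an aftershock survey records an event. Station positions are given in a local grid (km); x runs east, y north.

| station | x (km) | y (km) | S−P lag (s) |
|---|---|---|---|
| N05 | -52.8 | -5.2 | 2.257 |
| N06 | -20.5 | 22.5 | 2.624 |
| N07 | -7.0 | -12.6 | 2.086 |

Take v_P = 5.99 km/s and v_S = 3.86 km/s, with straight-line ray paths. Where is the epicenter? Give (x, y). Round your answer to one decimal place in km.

-28.3 km east, -4.9 km north

Distance from S−P lag: d = Δt · v_P v_S / (v_P − v_S) = Δt · (5.99·3.86)/(5.99−3.86) ≈ 10.8551·Δt.
So d_N05 = 24.50, d_N06 = 28.48, d_N07 = 22.64 km.
Circle about each station: (x + 52.8)² + (y + 5.2)² = 24.50²; (x + 20.5)² + (y − 22.5)² = 28.48²; (x + 7.0)² + (y + 12.6)² = 22.64².
Subtracting pairs of circle equations eliminates x²+y² and gives linear equations (the radical axes):
64.6 x + 55.4 y = -2099.24
91.6 x − 14.8 y = -2519.44
Solving the 2×2 system: x ≈ -28.3, y ≈ -4.9 km.
Check against N05 (with the unrounded x, y): √((x + 52.8)²+(y + 5.2)²) = 24.51 ≈ 24.50 km. ✓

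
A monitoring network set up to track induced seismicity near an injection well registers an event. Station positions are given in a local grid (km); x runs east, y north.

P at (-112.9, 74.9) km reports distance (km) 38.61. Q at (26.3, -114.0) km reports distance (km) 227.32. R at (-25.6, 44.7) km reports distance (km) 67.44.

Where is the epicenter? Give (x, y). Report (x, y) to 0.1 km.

Circle about each station: (x + 112.9)² + (y − 74.9)² = 38.61²; (x − 26.3)² + (y + 114.0)² = 227.32²; (x + 25.6)² + (y − 44.7)² = 67.44².
Subtracting the P equation from the Q and R equations removes the quadratic terms:
278.4 x − 377.8 y = -54852.38
174.6 x − 60.4 y = -18760.39
Solving the 2×2 system: x ≈ -76.8, y ≈ 88.6 km.

x ≈ -76.8 km, y ≈ 88.6 km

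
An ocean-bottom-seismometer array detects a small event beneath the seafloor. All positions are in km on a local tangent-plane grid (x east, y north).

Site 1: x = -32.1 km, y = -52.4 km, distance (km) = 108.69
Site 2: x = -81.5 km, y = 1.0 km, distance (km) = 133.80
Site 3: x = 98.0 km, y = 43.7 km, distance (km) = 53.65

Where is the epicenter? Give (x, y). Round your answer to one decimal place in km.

Circle about each station: (x + 32.1)² + (y + 52.4)² = 108.69²; (x + 81.5)² + (y − 1.0)² = 133.80²; (x − 98.0)² + (y − 43.7)² = 53.65².
Subtracting pairs of circle equations eliminates x²+y² and gives linear equations (the radical axes):
-98.8 x + 106.8 y = -3221.84
260.2 x + 192.2 y = 16672.71
Solving the 2×2 system: x ≈ 51.3, y ≈ 17.3 km.
Check against Site 1 (with the unrounded x, y): √((x + 32.1)²+(y + 52.4)²) = 108.69 ≈ 108.69 km. ✓

51.3 km east, 17.3 km north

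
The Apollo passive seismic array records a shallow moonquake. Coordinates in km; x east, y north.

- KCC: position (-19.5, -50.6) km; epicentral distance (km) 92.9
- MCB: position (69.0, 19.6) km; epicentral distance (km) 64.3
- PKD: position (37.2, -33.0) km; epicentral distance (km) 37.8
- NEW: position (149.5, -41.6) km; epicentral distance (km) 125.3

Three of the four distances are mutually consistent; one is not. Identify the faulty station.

NEW

Solve using three stations at a time. Using KCC, MCB, PKD (subtract circle equations pairwise → linear system) gives (x, y) ≈ (73.2, -44.6).
Distances from that point to each station vs reported:
  KCC: calculated 92.9 vs reported 92.9 → residual 0.0 km
  MCB: calculated 64.3 vs reported 64.3 → residual 0.0 km
  PKD: calculated 37.8 vs reported 37.8 → residual 0.0 km
  NEW: calculated 76.3 vs reported 125.3 → residual 49.0 km
KCC, MCB, PKD are mutually consistent (residuals ≈ 0); NEW is off by 49.0 km.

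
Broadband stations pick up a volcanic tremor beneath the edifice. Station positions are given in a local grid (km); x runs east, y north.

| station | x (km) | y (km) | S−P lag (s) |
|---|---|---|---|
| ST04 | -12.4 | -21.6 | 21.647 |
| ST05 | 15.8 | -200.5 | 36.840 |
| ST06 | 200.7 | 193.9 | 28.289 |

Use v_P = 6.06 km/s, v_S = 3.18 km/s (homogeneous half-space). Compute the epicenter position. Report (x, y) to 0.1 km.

Distance from S−P lag: d = Δt · v_P v_S / (v_P − v_S) = Δt · (6.06·3.18)/(6.06−3.18) ≈ 6.6913·Δt.
So d_ST04 = 144.85, d_ST05 = 246.51, d_ST06 = 189.29 km.
Circle about each station: (x + 12.4)² + (y + 21.6)² = 144.85²; (x − 15.8)² + (y + 200.5)² = 246.51²; (x − 200.7)² + (y − 193.9)² = 189.29².
Subtracting pairs of circle equations eliminates x²+y² and gives linear equations (the radical axes):
56.4 x − 357.8 y = 43.91
426.2 x + 431.0 y = 62408.20
Solving the 2×2 system: x ≈ 126.4, y ≈ 19.8 km.

x ≈ 126.4 km, y ≈ 19.8 km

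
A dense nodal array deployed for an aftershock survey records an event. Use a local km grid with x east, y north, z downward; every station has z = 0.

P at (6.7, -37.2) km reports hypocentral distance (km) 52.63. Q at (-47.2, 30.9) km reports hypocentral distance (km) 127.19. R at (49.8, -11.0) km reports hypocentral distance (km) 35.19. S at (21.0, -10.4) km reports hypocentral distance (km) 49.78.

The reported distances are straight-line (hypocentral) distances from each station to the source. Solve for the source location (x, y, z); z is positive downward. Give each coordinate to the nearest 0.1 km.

(56.3, -41.0, 17.2)

Each station gives a sphere (x−x_i)² + (y−y_i)² + z² = d_i² (stations at z=0).
Subtracting the P sphere from Q and R: z² cancels, leaving linear equations in x and y:
-107.8 x + 136.2 y = -11653.46
86.2 x + 52.4 y = 2703.89
Solving: x ≈ 56.294, y ≈ -41.005 km (keep extra digits for the depth step; rounded: 56.3, -41.0).
Then from the P sphere: z² = 52.63² − (x − 6.7)² − (y + 37.2)² with x = 56.294, y = -41.005, so z ≈ 17.201 ≈ 17.2 km.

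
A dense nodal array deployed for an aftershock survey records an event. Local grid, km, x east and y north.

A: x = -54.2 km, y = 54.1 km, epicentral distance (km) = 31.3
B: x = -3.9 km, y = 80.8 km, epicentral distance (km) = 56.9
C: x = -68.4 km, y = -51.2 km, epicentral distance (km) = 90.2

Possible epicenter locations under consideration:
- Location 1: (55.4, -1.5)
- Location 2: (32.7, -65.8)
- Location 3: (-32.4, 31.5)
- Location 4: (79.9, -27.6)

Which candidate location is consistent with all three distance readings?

For each candidate, compare |candidate − station| to the reported distance:
Location 1: residuals A 91.6, B 44.5, C 43.2 → max 91.6 km
Location 2: residuals A 116.8, B 94.2, C 11.9 → max 116.8 km
Location 3: residuals A 0.1, B 0.0, C 0.0 → max 0.1 km
Location 4: residuals A 125.7, B 80.1, C 60.0 → max 125.7 km
Only Location 3 has all residuals ≈ 0.

Location 3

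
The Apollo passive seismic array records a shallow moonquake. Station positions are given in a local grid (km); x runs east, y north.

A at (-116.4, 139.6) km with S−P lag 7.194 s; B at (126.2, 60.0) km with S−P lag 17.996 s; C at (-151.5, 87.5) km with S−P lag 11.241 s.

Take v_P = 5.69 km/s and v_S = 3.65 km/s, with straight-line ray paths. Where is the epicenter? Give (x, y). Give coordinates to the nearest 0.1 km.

-44.2 km east, 127.3 km north

Distance from S−P lag: d = Δt · v_P v_S / (v_P − v_S) = Δt · (5.69·3.65)/(5.69−3.65) ≈ 10.1806·Δt.
So d_A = 73.24, d_B = 183.21, d_C = 114.44 km.
Circle about each station: (x + 116.4)² + (y − 139.6)² = 73.24²; (x − 126.2)² + (y − 60.0)² = 183.21²; (x + 151.5)² + (y − 87.5)² = 114.44².
Subtracting the A equation from the B and C equations removes the quadratic terms:
485.2 x − 159.2 y = -41712.49
-70.2 x − 104.2 y = -10161.04
Solving the 2×2 system: x ≈ -44.2, y ≈ 127.3 km.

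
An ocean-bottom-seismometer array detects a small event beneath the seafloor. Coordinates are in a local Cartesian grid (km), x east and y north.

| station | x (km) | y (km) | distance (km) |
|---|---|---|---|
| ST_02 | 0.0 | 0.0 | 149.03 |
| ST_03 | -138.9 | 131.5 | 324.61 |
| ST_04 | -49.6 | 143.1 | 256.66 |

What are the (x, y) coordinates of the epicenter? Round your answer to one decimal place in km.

Circle about each station: x² + y² = 149.03²; (x + 138.9)² + (y − 131.5)² = 324.61²; (x + 49.6)² + (y − 143.1)² = 256.66².
Subtracting pairs of circle equations eliminates x²+y² and gives linear equations (the radical axes):
-277.8 x + 263.0 y = -46576.25
-99.2 x + 286.2 y = -20726.64
Solving the 2×2 system: x ≈ 147.5, y ≈ -21.3 km.

147.5 km east, -21.3 km north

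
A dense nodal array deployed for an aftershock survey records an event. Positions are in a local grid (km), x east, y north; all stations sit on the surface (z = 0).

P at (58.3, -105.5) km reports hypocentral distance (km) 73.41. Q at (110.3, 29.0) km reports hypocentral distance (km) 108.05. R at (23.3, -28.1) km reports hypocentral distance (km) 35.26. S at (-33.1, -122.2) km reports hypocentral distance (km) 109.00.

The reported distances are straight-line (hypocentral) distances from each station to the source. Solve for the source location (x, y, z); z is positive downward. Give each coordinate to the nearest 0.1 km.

(35.1, -42.6, 29.9)

Each station gives a sphere (x−x_i)² + (y−y_i)² + z² = d_i² (stations at z=0).
Subtracting the P sphere from Q and R: z² cancels, leaving linear equations in x and y:
104.0 x + 269.0 y = -7807.82
-70.0 x + 154.8 y = -9050.88
Solving: x ≈ 35.101, y ≈ -42.596 km (keep extra digits for the depth step; rounded: 35.1, -42.6).
Then from the P sphere: z² = 73.41² − (x − 58.3)² − (y + 105.5)² with x = 35.101, y = -42.596, so z ≈ 29.899 ≈ 29.9 km.
Check against S (with the unrounded solution): distance 109.00 ≈ 109.00 km. ✓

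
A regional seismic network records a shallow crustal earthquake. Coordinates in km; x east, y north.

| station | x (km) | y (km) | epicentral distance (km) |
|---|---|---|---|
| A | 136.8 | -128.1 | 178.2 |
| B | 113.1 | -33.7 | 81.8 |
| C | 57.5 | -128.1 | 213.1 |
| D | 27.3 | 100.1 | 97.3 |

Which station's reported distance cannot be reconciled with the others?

Solve using three stations at a time. Using A, B, D (subtract circle equations pairwise → linear system) gives (x, y) ≈ (109.4, 47.9).
Distances from that point to each station vs reported:
  A: calculated 178.2 vs reported 178.2 → residual 0.0 km
  B: calculated 81.7 vs reported 81.8 → residual 0.1 km
  C: calculated 183.5 vs reported 213.1 → residual 29.6 km
  D: calculated 97.2 vs reported 97.3 → residual 0.1 km
A, B, D are mutually consistent (residuals ≈ 0); C is off by 29.6 km.

C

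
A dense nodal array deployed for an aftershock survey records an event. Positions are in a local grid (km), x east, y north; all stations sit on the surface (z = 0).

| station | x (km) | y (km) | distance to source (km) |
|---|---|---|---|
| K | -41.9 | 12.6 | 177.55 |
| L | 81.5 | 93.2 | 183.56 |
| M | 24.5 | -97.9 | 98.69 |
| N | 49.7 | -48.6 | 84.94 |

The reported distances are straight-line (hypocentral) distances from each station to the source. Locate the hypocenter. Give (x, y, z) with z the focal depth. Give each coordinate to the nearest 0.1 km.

x ≈ 96.5 km, y ≈ -78.0 km, depth ≈ 64.5 km

Each station gives a sphere (x−x_i)² + (y−y_i)² + z² = d_i² (stations at z=0).
Subtracting the K sphere from L and M: z² cancels, leaving linear equations in x and y:
246.8 x + 161.2 y = 11243.85
132.8 x − 221.0 y = 30054.58
Solving: x ≈ 96.507, y ≈ -78.002 km (keep extra digits for the depth step; rounded: 96.5, -78.0).
Then from the K sphere: z² = 177.55² − (x + 41.9)² − (y − 12.6)² with x = 96.507, y = -78.002, so z ≈ 64.489 ≈ 64.5 km.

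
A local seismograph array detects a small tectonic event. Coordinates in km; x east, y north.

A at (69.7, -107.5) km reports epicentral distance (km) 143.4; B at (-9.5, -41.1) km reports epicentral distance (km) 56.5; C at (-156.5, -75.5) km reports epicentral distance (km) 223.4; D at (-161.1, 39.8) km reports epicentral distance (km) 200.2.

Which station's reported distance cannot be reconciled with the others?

B

Solve using three stations at a time. Using A, C, D (subtract circle equations pairwise → linear system) gives (x, y) ≈ (39.0, 32.7).
Distances from that point to each station vs reported:
  A: calculated 143.5 vs reported 143.4 → residual 0.1 km
  B: calculated 88.3 vs reported 56.5 → residual 31.8 km
  C: calculated 223.4 vs reported 223.4 → residual 0.0 km
  D: calculated 200.3 vs reported 200.2 → residual 0.1 km
A, C, D are mutually consistent (residuals ≈ 0); B is off by 31.8 km.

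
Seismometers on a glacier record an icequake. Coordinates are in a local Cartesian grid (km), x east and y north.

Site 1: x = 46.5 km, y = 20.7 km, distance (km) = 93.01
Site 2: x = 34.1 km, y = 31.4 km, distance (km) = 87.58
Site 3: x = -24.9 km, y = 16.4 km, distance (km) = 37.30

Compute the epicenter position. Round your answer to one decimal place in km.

(-37.8, -18.6)

Circle about each station: (x − 46.5)² + (y − 20.7)² = 93.01²; (x − 34.1)² + (y − 31.4)² = 87.58²; (x + 24.9)² + (y − 16.4)² = 37.30².
Subtracting pairs of circle equations eliminates x²+y² and gives linear equations (the radical axes):
-24.8 x + 21.4 y = 538.63
-142.8 x − 8.6 y = 5557.80
Solving the 2×2 system: x ≈ -37.8, y ≈ -18.6 km.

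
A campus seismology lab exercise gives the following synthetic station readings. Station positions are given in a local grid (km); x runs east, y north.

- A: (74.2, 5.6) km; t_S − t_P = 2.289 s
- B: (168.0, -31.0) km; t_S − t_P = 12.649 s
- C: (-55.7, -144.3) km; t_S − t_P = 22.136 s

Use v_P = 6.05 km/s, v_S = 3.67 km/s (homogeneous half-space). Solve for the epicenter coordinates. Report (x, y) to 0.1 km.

x ≈ 63.7 km, y ≈ 24.2 km

Distance from S−P lag: d = Δt · v_P v_S / (v_P − v_S) = Δt · (6.05·3.67)/(6.05−3.67) ≈ 9.3292·Δt.
So d_A = 21.35, d_B = 118.01, d_C = 206.51 km.
Circle about each station: (x − 74.2)² + (y − 5.6)² = 21.35²; (x − 168.0)² + (y + 31.0)² = 118.01²; (x + 55.7)² + (y + 144.3)² = 206.51².
Subtracting pairs of circle equations eliminates x²+y² and gives linear equations (the radical axes):
187.6 x − 73.2 y = 10177.46
-259.8 x − 299.8 y = -23802.58
Solving the 2×2 system: x ≈ 63.7, y ≈ 24.2 km.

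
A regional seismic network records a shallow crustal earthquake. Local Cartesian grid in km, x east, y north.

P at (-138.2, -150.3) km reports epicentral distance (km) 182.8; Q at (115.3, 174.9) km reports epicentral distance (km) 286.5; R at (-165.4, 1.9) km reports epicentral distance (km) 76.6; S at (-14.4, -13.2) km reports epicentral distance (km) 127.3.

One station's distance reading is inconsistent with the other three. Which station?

Solve using three stations at a time. Using P, Q, S (subtract circle equations pairwise → linear system) gives (x, y) ≈ (-133.1, 32.3).
Distances from that point to each station vs reported:
  P: calculated 182.7 vs reported 182.8 → residual 0.1 km
  Q: calculated 286.4 vs reported 286.5 → residual 0.1 km
  R: calculated 44.4 vs reported 76.6 → residual 32.2 km
  S: calculated 127.1 vs reported 127.3 → residual 0.2 km
P, Q, S are mutually consistent (residuals ≈ 0); R is off by 32.2 km.

R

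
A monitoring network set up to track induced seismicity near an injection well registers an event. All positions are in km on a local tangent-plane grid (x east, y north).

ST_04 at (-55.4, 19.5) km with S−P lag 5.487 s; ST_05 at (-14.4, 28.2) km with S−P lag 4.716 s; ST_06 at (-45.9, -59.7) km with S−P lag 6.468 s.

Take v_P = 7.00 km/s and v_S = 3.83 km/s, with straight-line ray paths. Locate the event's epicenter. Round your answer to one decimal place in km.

Distance from S−P lag: d = Δt · v_P v_S / (v_P − v_S) = Δt · (7.00·3.83)/(7.00−3.83) ≈ 8.4574·Δt.
So d_ST_04 = 46.41, d_ST_05 = 39.89, d_ST_06 = 54.70 km.
Circle about each station: (x + 55.4)² + (y − 19.5)² = 46.41²; (x + 14.4)² + (y − 28.2)² = 39.89²; (x + 45.9)² + (y + 59.7)² = 54.70².
Subtracting pairs of circle equations eliminates x²+y² and gives linear equations (the radical axes):
82.0 x + 17.4 y = -1884.13
19.0 x − 158.4 y = 1383.29
Solving the 2×2 system: x ≈ -20.6, y ≈ -11.2 km.

(-20.6, -11.2)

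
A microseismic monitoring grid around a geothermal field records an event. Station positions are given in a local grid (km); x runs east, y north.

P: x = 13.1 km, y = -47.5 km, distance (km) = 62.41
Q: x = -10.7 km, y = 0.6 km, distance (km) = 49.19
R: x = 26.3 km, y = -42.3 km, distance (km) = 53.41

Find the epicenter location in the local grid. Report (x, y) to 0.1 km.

Circle about each station: (x − 13.1)² + (y + 47.5)² = 62.41²; (x + 10.7)² + (y − 0.6)² = 49.19²; (x − 26.3)² + (y + 42.3)² = 53.41².
Subtracting the P equation from the Q and R equations removes the quadratic terms:
-47.6 x + 96.2 y = -837.66
26.4 x + 10.4 y = 1095.50
Solving the 2×2 system: x ≈ 37.6, y ≈ 9.9 km.
Check against P (with the unrounded x, y): √((x − 13.1)²+(y + 47.5)²) = 62.41 ≈ 62.41 km. ✓

(37.6, 9.9)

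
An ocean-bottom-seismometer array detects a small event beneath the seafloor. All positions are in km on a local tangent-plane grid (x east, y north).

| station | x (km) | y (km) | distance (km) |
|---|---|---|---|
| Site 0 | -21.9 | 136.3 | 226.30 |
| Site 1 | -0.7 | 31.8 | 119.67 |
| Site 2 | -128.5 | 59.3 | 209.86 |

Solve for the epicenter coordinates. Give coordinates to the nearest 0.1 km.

(23.5, -85.4)

Circle about each station: (x + 21.9)² + (y − 136.3)² = 226.30²; (x + 0.7)² + (y − 31.8)² = 119.67²; (x + 128.5)² + (y − 59.3)² = 209.86².
Subtracting pairs of circle equations eliminates x²+y² and gives linear equations (the radical axes):
42.4 x − 209.0 y = 18845.21
-213.2 x − 154.0 y = 8141.91
Solving the 2×2 system: x ≈ 23.5, y ≈ -85.4 km.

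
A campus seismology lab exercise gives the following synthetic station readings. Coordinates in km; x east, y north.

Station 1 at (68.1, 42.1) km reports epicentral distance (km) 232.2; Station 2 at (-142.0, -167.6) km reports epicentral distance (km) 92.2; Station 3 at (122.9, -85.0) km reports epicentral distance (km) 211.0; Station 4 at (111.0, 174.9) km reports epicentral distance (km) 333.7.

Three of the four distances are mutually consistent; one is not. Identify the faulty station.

Solve using three stations at a time. Using Station 2, Station 3, Station 4 (subtract circle equations pairwise → linear system) gives (x, y) ≈ (-87.9, -93.0).
Distances from that point to each station vs reported:
  Station 1: calculated 206.4 vs reported 232.2 → residual 25.8 km
  Station 2: calculated 92.1 vs reported 92.2 → residual 0.1 km
  Station 3: calculated 211.0 vs reported 211.0 → residual 0.0 km
  Station 4: calculated 333.7 vs reported 333.7 → residual 0.0 km
Station 2, Station 3, Station 4 are mutually consistent (residuals ≈ 0); Station 1 is off by 25.8 km.

Station 1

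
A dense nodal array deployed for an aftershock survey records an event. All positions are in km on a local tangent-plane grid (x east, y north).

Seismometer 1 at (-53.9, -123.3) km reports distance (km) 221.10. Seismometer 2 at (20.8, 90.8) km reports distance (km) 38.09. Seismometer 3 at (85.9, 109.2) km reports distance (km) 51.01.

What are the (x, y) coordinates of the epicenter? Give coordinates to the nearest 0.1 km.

Circle about each station: (x + 53.9)² + (y + 123.3)² = 221.10²; (x − 20.8)² + (y − 90.8)² = 38.09²; (x − 85.9)² + (y − 109.2)² = 51.01².
Subtracting pairs of circle equations eliminates x²+y² and gives linear equations (the radical axes):
149.4 x + 428.2 y = 38003.54
279.6 x + 465.0 y = 47478.54
Solving the 2×2 system: x ≈ 52.9, y ≈ 70.3 km.

x ≈ 52.9 km, y ≈ 70.3 km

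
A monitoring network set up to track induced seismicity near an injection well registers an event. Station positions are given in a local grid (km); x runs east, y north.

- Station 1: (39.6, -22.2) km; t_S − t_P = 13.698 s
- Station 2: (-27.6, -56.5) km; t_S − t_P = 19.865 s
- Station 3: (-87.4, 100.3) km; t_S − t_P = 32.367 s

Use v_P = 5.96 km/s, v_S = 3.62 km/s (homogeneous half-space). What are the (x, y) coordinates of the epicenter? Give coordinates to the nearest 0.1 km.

(154.7, -74.2)

Distance from S−P lag: d = Δt · v_P v_S / (v_P − v_S) = Δt · (5.96·3.62)/(5.96−3.62) ≈ 9.2202·Δt.
So d_Station 1 = 126.30, d_Station 2 = 183.16, d_Station 3 = 298.43 km.
Circle about each station: (x − 39.6)² + (y + 22.2)² = 126.30²; (x + 27.6)² + (y + 56.5)² = 183.16²; (x + 87.4)² + (y − 100.3)² = 298.43².
Subtracting pairs of circle equations eliminates x²+y² and gives linear equations (the radical axes):
-134.4 x − 68.6 y = -15702.89
-254.0 x + 245.0 y = -57470.92
Solving the 2×2 system: x ≈ 154.7, y ≈ -74.2 km.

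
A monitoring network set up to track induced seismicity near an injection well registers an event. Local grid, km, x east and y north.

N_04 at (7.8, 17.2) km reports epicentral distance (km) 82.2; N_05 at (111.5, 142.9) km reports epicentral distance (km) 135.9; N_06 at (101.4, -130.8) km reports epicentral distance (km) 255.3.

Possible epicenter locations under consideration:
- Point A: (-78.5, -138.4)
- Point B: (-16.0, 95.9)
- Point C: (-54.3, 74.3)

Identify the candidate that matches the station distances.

For each candidate, compare |candidate − station| to the reported distance:
Point A: residuals N_04 95.7, N_05 203.6, N_06 75.2 → max 203.6 km
Point B: residuals N_04 0.0, N_05 0.0, N_06 0.0 → max 0.0 km
Point C: residuals N_04 2.2, N_05 43.5, N_06 2.2 → max 43.5 km
Only Point B has all residuals ≈ 0.

Point B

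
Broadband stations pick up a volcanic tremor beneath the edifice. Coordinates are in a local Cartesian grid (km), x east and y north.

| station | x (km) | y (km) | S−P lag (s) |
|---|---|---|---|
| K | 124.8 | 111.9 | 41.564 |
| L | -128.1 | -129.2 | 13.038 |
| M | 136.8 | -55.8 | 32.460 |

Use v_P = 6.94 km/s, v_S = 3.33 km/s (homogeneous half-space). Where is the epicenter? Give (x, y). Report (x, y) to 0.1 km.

x ≈ -70.6 km, y ≈ -68.7 km

Distance from S−P lag: d = Δt · v_P v_S / (v_P − v_S) = Δt · (6.94·3.33)/(6.94−3.33) ≈ 6.4017·Δt.
So d_K = 266.08, d_L = 83.47, d_M = 207.80 km.
Circle about each station: (x − 124.8)² + (y − 111.9)² = 266.08²; (x + 128.1)² + (y + 129.2)² = 83.47²; (x − 136.8)² + (y + 55.8)² = 207.80².
Subtracting the K equation from the L and M equations removes the quadratic terms:
-505.8 x − 482.2 y = 68836.93
24.0 x − 335.4 y = 21348.96
Solving the 2×2 system: x ≈ -70.6, y ≈ -68.7 km.
Check against K (with the unrounded x, y): √((x − 124.8)²+(y − 111.9)²) = 266.08 ≈ 266.08 km. ✓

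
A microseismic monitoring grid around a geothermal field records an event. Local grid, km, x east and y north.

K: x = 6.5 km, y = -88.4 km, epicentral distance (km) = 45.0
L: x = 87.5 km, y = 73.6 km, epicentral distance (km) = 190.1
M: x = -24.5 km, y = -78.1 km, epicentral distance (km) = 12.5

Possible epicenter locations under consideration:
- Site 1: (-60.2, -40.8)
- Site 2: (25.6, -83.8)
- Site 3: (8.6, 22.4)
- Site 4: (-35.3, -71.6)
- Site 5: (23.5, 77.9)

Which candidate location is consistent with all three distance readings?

For each candidate, compare |candidate − station| to the reported distance:
Site 1: residuals K 36.9, L 3.3, M 39.1 → max 39.1 km
Site 2: residuals K 25.4, L 21.0, M 37.9 → max 37.9 km
Site 3: residuals K 65.8, L 96.0, M 93.3 → max 96.0 km
Site 4: residuals K 0.0, L 0.1, M 0.1 → max 0.1 km
Site 5: residuals K 122.2, L 126.0, M 150.7 → max 150.7 km
Only Site 4 has all residuals ≈ 0.

Site 4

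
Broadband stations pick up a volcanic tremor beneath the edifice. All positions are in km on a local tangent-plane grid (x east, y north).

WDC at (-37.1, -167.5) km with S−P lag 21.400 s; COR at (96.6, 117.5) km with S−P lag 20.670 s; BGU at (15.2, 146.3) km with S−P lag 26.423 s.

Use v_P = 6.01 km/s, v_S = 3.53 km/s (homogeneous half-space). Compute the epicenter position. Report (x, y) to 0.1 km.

(110.2, -58.8)

Distance from S−P lag: d = Δt · v_P v_S / (v_P − v_S) = Δt · (6.01·3.53)/(6.01−3.53) ≈ 8.5546·Δt.
So d_WDC = 183.07, d_COR = 176.82, d_BGU = 226.04 km.
Circle about each station: (x + 37.1)² + (y + 167.5)² = 183.07²; (x − 96.6)² + (y − 117.5)² = 176.82²; (x − 15.2)² + (y − 146.3)² = 226.04².
Subtracting pairs of circle equations eliminates x²+y² and gives linear equations (the radical axes):
267.4 x + 570.0 y = -4045.54
104.6 x + 627.6 y = -25377.39
Solving the 2×2 system: x ≈ 110.2, y ≈ -58.8 km.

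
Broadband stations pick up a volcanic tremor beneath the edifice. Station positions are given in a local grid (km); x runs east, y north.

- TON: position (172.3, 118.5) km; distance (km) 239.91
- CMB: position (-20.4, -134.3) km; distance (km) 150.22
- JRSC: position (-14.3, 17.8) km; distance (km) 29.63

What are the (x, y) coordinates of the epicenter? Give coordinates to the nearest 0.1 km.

x ≈ -43.7 km, y ≈ 14.1 km

Circle about each station: (x − 172.3)² + (y − 118.5)² = 239.91²; (x + 20.4)² + (y + 134.3)² = 150.22²; (x + 14.3)² + (y − 17.8)² = 29.63².
Subtracting the TON equation from the CMB and JRSC equations removes the quadratic terms:
-385.4 x − 505.6 y = 9713.87
-373.2 x − 201.4 y = 13470.66
Solving the 2×2 system: x ≈ -43.7, y ≈ 14.1 km.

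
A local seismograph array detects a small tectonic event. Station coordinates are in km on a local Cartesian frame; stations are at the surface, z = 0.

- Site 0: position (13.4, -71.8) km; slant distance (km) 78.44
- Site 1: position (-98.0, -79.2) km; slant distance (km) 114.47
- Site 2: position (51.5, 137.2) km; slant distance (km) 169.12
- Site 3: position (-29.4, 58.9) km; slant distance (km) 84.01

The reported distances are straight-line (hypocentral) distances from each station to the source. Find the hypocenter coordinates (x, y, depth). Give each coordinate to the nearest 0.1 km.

Each station gives a sphere (x−x_i)² + (y−y_i)² + z² = d_i² (stations at z=0).
Subtracting the Site 0 sphere from Site 1 and Site 2: z² cancels, leaving linear equations in x and y:
-222.8 x − 14.8 y = 3591.29
76.2 x + 418.0 y = -6307.45
Solving: x ≈ -15.302, y ≈ -12.300 km (keep extra digits for the depth step; rounded: -15.3, -12.3).
Then from the Site 0 sphere: z² = 78.44² − (x − 13.4)² − (y + 71.8)² with x = -15.302, y = -12.300, so z ≈ 42.294 ≈ 42.3 km.

x ≈ -15.3 km, y ≈ -12.3 km, depth ≈ 42.3 km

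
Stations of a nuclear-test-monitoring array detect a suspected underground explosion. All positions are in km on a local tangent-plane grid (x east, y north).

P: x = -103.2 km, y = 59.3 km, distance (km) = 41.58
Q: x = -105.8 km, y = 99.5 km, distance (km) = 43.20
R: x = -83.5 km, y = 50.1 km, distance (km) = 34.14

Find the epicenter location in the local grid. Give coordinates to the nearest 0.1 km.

(-67.2, 80.1)

Circle about each station: (x + 103.2)² + (y − 59.3)² = 41.58²; (x + 105.8)² + (y − 99.5)² = 43.20²; (x + 83.5)² + (y − 50.1)² = 34.14².
Subtracting pairs of circle equations eliminates x²+y² and gives linear equations (the radical axes):
-5.2 x + 80.4 y = 6789.82
39.4 x − 18.4 y = -4121.11
Solving the 2×2 system: x ≈ -67.2, y ≈ 80.1 km.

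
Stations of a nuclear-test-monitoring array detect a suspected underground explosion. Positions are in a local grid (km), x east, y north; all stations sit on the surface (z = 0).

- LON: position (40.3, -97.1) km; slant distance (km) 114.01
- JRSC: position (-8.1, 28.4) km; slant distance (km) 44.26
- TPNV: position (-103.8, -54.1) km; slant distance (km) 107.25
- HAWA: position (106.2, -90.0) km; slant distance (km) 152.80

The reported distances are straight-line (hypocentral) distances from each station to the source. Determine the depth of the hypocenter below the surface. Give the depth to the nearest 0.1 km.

Each station gives a sphere (x−x_i)² + (y−y_i)² + z² = d_i² (stations at z=0).
Subtracting the LON sphere from JRSC and TPNV: z² cancels, leaving linear equations in x and y:
-96.8 x + 251.0 y = 859.00
-288.2 x + 86.0 y = 4144.47
Solving: x ≈ -15.097, y ≈ -2.400 km (keep extra digits for the depth step; rounded: -15.1, -2.4).
Then from the LON sphere: z² = 114.01² − (x − 40.3)² − (y + 97.1)² with x = -15.097, y = -2.400, so z ≈ 31.006 ≈ 31.0 km.

z ≈ 31.0 km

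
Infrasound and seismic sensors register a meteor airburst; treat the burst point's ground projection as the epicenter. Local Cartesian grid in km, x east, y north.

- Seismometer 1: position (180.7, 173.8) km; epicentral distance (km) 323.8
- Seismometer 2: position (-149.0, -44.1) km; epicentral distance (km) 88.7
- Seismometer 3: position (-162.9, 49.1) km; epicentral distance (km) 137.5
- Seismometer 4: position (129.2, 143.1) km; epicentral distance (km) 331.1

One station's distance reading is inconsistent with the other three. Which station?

Solve using three stations at a time. Using Seismometer 1, Seismometer 2, Seismometer 3 (subtract circle equations pairwise → linear system) gives (x, y) ≈ (-60.3, -42.5).
Distances from that point to each station vs reported:
  Seismometer 1: calculated 323.8 vs reported 323.8 → residual 0.0 km
  Seismometer 2: calculated 88.7 vs reported 88.7 → residual 0.0 km
  Seismometer 3: calculated 137.5 vs reported 137.5 → residual 0.0 km
  Seismometer 4: calculated 265.2 vs reported 331.1 → residual 65.9 km
Seismometer 1, Seismometer 2, Seismometer 3 are mutually consistent (residuals ≈ 0); Seismometer 4 is off by 65.9 km.

Seismometer 4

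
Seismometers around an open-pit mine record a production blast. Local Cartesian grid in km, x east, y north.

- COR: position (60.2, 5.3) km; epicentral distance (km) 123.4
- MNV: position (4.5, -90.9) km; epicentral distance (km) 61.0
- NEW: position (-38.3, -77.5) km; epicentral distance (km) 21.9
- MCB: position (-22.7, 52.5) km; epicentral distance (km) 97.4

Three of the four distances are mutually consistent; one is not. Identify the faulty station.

MCB

Solve using three stations at a time. Using COR, MNV, NEW (subtract circle equations pairwise → linear system) gives (x, y) ≈ (-46.3, -57.1).
Distances from that point to each station vs reported:
  COR: calculated 123.4 vs reported 123.4 → residual 0.0 km
  MNV: calculated 61.0 vs reported 61.0 → residual 0.0 km
  NEW: calculated 21.9 vs reported 21.9 → residual 0.0 km
  MCB: calculated 112.1 vs reported 97.4 → residual 14.7 km
COR, MNV, NEW are mutually consistent (residuals ≈ 0); MCB is off by 14.7 km.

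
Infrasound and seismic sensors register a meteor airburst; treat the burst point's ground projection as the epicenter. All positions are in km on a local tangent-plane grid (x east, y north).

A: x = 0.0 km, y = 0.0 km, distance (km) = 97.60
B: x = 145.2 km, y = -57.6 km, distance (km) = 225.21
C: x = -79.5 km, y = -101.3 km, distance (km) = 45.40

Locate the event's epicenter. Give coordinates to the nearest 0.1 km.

Circle about each station: x² + y² = 97.60²; (x − 145.2)² + (y + 57.6)² = 225.21²; (x + 79.5)² + (y + 101.3)² = 45.40².
Subtracting pairs of circle equations eliminates x²+y² and gives linear equations (the radical axes):
290.4 x − 115.2 y = -16792.98
-159.0 x − 202.6 y = 24046.54
Solving the 2×2 system: x ≈ -80.0, y ≈ -55.9 km.

-80.0 km east, -55.9 km north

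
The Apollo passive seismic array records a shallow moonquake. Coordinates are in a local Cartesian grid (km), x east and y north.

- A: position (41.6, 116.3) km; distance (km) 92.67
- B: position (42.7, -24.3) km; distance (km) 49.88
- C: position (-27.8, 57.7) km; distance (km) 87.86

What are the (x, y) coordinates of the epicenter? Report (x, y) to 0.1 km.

Circle about each station: (x − 41.6)² + (y − 116.3)² = 92.67²; (x − 42.7)² + (y + 24.3)² = 49.88²; (x + 27.8)² + (y − 57.7)² = 87.86².
Subtracting pairs of circle equations eliminates x²+y² and gives linear equations (the radical axes):
2.2 x − 281.2 y = -6742.76
-138.8 x − 117.2 y = -10285.77
Solving the 2×2 system: x ≈ 53.5, y ≈ 24.4 km.

(53.5, 24.4)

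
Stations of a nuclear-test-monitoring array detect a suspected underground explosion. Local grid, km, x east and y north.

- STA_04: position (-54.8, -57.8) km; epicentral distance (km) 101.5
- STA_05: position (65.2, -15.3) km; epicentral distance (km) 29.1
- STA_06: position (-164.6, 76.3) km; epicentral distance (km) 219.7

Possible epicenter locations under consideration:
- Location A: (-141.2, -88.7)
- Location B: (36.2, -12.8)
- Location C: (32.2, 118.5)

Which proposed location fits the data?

For each candidate, compare |candidate − station| to the reported distance:
Location A: residuals STA_04 9.7, STA_05 190.0, STA_06 53.0 → max 190.0 km
Location B: residuals STA_04 0.0, STA_05 0.0, STA_06 0.0 → max 0.0 km
Location C: residuals STA_04 95.1, STA_05 108.7, STA_06 18.4 → max 108.7 km
Only Location B has all residuals ≈ 0.

Location B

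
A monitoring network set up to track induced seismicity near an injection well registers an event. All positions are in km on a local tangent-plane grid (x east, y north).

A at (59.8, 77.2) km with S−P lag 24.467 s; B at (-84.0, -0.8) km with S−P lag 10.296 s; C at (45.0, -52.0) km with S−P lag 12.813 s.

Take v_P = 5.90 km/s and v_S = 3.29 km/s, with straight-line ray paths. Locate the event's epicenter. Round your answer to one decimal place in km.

Distance from S−P lag: d = Δt · v_P v_S / (v_P − v_S) = Δt · (5.90·3.29)/(5.90−3.29) ≈ 7.4372·Δt.
So d_A = 181.97, d_B = 76.57, d_C = 95.29 km.
Circle about each station: (x − 59.8)² + (y − 77.2)² = 181.97²; (x + 84.0)² + (y + 0.8)² = 76.57²; (x − 45.0)² + (y + 52.0)² = 95.29².
Subtracting pairs of circle equations eliminates x²+y² and gives linear equations (the radical axes):
-287.6 x − 156.0 y = 24770.88
-29.6 x − 258.4 y = 19226.02
Solving the 2×2 system: x ≈ -48.8, y ≈ -68.8 km.

-48.8 km east, -68.8 km north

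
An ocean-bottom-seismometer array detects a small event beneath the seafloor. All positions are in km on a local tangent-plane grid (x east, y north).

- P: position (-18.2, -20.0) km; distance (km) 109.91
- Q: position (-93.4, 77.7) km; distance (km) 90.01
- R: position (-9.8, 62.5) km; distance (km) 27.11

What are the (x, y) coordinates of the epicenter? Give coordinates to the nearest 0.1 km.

Circle about each station: (x + 18.2)² + (y + 20.0)² = 109.91²; (x + 93.4)² + (y − 77.7)² = 90.01²; (x + 9.8)² + (y − 62.5)² = 27.11².
Subtracting the P equation from the Q and R equations removes the quadratic terms:
-150.4 x + 195.4 y = 18008.02
16.8 x + 165.0 y = 14616.31
Solving the 2×2 system: x ≈ -4.1, y ≈ 89.0 km.

-4.1 km east, 89.0 km north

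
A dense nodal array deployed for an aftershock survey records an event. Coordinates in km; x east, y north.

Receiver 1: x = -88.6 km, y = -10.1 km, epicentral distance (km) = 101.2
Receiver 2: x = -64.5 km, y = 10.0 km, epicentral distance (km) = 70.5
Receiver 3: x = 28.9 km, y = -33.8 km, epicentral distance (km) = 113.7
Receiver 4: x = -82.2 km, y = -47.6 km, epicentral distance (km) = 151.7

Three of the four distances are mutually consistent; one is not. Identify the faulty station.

Solve using three stations at a time. Using Receiver 1, Receiver 2, Receiver 3 (subtract circle equations pairwise → linear system) gives (x, y) ≈ (-23.3, 67.2).
Distances from that point to each station vs reported:
  Receiver 1: calculated 101.2 vs reported 101.2 → residual 0.0 km
  Receiver 2: calculated 70.5 vs reported 70.5 → residual 0.0 km
  Receiver 3: calculated 113.7 vs reported 113.7 → residual 0.0 km
  Receiver 4: calculated 129.0 vs reported 151.7 → residual 22.7 km
Receiver 1, Receiver 2, Receiver 3 are mutually consistent (residuals ≈ 0); Receiver 4 is off by 22.7 km.

Receiver 4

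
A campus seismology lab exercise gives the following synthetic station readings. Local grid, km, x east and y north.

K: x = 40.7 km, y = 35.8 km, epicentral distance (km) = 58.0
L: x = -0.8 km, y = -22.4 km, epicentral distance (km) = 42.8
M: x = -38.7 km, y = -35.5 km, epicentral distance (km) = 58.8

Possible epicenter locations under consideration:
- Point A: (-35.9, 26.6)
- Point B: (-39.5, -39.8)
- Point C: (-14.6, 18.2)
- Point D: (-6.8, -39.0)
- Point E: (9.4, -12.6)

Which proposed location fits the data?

For each candidate, compare |candidate − station| to the reported distance:
Point A: residuals K 19.2, L 17.5, M 3.4 → max 19.2 km
Point B: residuals K 52.2, L 0.4, M 54.4 → max 54.4 km
Point C: residuals K 0.0, L 0.1, M 0.1 → max 0.1 km
Point D: residuals K 30.6, L 25.1, M 26.7 → max 30.6 km
Point E: residuals K 0.4, L 28.7, M 5.5 → max 28.7 km
Only Point C has all residuals ≈ 0.

Point C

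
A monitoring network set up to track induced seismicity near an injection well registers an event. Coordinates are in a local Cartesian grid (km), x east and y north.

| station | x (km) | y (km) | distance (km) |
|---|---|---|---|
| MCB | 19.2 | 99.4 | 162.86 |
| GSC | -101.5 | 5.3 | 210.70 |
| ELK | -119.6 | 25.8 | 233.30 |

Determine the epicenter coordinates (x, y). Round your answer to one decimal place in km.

Circle about each station: (x − 19.2)² + (y − 99.4)² = 162.86²; (x + 101.5)² + (y − 5.3)² = 210.70²; (x + 119.6)² + (y − 25.8)² = 233.30².
Subtracting the MCB equation from the GSC and ELK equations removes the quadratic terms:
-241.4 x − 188.2 y = -17789.77
-277.6 x − 147.2 y = -23184.71
Solving the 2×2 system: x ≈ 104.4, y ≈ -39.4 km.

104.4 km east, -39.4 km north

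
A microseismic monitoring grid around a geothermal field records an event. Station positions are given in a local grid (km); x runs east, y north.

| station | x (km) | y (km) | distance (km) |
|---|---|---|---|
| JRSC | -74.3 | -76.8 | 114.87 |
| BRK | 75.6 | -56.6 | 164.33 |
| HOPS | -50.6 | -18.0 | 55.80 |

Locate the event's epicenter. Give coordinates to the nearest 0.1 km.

x ≈ -59.4 km, y ≈ 37.1 km

Circle about each station: (x + 74.3)² + (y + 76.8)² = 114.87²; (x − 75.6)² + (y + 56.6)² = 164.33²; (x + 50.6)² + (y + 18.0)² = 55.80².
Subtracting pairs of circle equations eliminates x²+y² and gives linear equations (the radical axes):
299.8 x + 40.4 y = -16309.04
47.4 x + 117.6 y = 1547.11
Solving the 2×2 system: x ≈ -59.4, y ≈ 37.1 km.
Check against JRSC (with the unrounded x, y): √((x + 74.3)²+(y + 76.8)²) = 114.87 ≈ 114.87 km. ✓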